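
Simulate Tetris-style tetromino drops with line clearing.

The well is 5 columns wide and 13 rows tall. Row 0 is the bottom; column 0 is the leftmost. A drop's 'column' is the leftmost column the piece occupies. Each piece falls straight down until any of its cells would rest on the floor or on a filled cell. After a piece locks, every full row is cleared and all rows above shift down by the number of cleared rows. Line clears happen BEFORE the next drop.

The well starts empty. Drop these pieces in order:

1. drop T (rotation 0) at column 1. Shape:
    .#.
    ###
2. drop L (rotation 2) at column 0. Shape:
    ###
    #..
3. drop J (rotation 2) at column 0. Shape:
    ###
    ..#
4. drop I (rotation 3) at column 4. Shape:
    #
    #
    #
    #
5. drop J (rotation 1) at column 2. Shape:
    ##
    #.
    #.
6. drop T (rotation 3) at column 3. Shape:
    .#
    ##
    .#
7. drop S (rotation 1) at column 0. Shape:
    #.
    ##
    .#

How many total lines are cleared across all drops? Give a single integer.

Answer: 0

Derivation:
Drop 1: T rot0 at col 1 lands with bottom-row=0; cleared 0 line(s) (total 0); column heights now [0 1 2 1 0], max=2
Drop 2: L rot2 at col 0 lands with bottom-row=1; cleared 0 line(s) (total 0); column heights now [3 3 3 1 0], max=3
Drop 3: J rot2 at col 0 lands with bottom-row=3; cleared 0 line(s) (total 0); column heights now [5 5 5 1 0], max=5
Drop 4: I rot3 at col 4 lands with bottom-row=0; cleared 0 line(s) (total 0); column heights now [5 5 5 1 4], max=5
Drop 5: J rot1 at col 2 lands with bottom-row=5; cleared 0 line(s) (total 0); column heights now [5 5 8 8 4], max=8
Drop 6: T rot3 at col 3 lands with bottom-row=7; cleared 0 line(s) (total 0); column heights now [5 5 8 9 10], max=10
Drop 7: S rot1 at col 0 lands with bottom-row=5; cleared 0 line(s) (total 0); column heights now [8 7 8 9 10], max=10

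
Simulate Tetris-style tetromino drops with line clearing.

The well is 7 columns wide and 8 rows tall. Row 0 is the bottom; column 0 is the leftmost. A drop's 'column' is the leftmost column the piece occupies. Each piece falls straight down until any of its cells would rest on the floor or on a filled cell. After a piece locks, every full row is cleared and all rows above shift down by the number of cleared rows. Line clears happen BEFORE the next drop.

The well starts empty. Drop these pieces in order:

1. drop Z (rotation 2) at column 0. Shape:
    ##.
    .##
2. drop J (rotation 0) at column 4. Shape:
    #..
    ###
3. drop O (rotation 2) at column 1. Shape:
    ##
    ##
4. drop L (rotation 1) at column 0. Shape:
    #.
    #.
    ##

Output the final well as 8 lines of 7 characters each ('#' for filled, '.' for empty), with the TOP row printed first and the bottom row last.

Drop 1: Z rot2 at col 0 lands with bottom-row=0; cleared 0 line(s) (total 0); column heights now [2 2 1 0 0 0 0], max=2
Drop 2: J rot0 at col 4 lands with bottom-row=0; cleared 0 line(s) (total 0); column heights now [2 2 1 0 2 1 1], max=2
Drop 3: O rot2 at col 1 lands with bottom-row=2; cleared 0 line(s) (total 0); column heights now [2 4 4 0 2 1 1], max=4
Drop 4: L rot1 at col 0 lands with bottom-row=4; cleared 0 line(s) (total 0); column heights now [7 5 4 0 2 1 1], max=7

Answer: .......
#......
#......
##.....
.##....
.##....
##..#..
.##.###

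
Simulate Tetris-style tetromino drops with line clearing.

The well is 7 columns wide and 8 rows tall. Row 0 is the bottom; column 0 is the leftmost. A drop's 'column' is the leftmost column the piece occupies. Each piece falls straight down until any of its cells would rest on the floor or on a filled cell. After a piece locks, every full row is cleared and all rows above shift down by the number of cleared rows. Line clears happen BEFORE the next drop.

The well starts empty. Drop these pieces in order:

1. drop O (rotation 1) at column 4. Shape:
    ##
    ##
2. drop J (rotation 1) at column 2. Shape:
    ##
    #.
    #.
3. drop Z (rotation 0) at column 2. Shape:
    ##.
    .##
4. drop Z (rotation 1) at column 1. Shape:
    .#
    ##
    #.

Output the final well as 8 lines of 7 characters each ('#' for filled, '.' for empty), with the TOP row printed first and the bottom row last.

Drop 1: O rot1 at col 4 lands with bottom-row=0; cleared 0 line(s) (total 0); column heights now [0 0 0 0 2 2 0], max=2
Drop 2: J rot1 at col 2 lands with bottom-row=0; cleared 0 line(s) (total 0); column heights now [0 0 3 3 2 2 0], max=3
Drop 3: Z rot0 at col 2 lands with bottom-row=3; cleared 0 line(s) (total 0); column heights now [0 0 5 5 4 2 0], max=5
Drop 4: Z rot1 at col 1 lands with bottom-row=4; cleared 0 line(s) (total 0); column heights now [0 6 7 5 4 2 0], max=7

Answer: .......
..#....
.##....
.###...
...##..
..##...
..#.##.
..#.##.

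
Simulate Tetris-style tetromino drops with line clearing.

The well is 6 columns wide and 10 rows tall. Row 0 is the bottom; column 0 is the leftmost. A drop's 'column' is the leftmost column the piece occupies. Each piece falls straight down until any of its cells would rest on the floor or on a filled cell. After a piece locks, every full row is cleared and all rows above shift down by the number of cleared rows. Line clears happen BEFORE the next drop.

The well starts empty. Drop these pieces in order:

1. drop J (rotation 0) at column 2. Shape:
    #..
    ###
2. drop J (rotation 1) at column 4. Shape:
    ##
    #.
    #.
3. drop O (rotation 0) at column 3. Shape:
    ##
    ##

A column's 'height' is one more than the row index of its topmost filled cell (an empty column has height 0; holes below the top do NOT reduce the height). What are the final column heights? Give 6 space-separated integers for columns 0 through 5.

Drop 1: J rot0 at col 2 lands with bottom-row=0; cleared 0 line(s) (total 0); column heights now [0 0 2 1 1 0], max=2
Drop 2: J rot1 at col 4 lands with bottom-row=1; cleared 0 line(s) (total 0); column heights now [0 0 2 1 4 4], max=4
Drop 3: O rot0 at col 3 lands with bottom-row=4; cleared 0 line(s) (total 0); column heights now [0 0 2 6 6 4], max=6

Answer: 0 0 2 6 6 4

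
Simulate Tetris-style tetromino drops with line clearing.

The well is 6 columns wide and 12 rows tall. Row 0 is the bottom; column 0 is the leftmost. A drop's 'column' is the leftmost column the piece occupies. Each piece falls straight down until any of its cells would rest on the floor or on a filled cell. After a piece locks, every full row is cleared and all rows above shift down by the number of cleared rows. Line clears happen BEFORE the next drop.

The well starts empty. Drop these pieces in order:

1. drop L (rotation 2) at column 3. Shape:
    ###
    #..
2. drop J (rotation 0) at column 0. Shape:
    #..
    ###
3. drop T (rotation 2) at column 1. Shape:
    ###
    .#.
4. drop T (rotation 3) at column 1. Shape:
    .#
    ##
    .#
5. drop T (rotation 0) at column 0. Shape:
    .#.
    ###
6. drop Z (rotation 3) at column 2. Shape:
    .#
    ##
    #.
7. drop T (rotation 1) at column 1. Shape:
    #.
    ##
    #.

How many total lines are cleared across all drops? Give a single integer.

Drop 1: L rot2 at col 3 lands with bottom-row=0; cleared 0 line(s) (total 0); column heights now [0 0 0 2 2 2], max=2
Drop 2: J rot0 at col 0 lands with bottom-row=0; cleared 0 line(s) (total 0); column heights now [2 1 1 2 2 2], max=2
Drop 3: T rot2 at col 1 lands with bottom-row=1; cleared 0 line(s) (total 0); column heights now [2 3 3 3 2 2], max=3
Drop 4: T rot3 at col 1 lands with bottom-row=3; cleared 0 line(s) (total 0); column heights now [2 5 6 3 2 2], max=6
Drop 5: T rot0 at col 0 lands with bottom-row=6; cleared 0 line(s) (total 0); column heights now [7 8 7 3 2 2], max=8
Drop 6: Z rot3 at col 2 lands with bottom-row=7; cleared 0 line(s) (total 0); column heights now [7 8 9 10 2 2], max=10
Drop 7: T rot1 at col 1 lands with bottom-row=8; cleared 0 line(s) (total 0); column heights now [7 11 10 10 2 2], max=11

Answer: 0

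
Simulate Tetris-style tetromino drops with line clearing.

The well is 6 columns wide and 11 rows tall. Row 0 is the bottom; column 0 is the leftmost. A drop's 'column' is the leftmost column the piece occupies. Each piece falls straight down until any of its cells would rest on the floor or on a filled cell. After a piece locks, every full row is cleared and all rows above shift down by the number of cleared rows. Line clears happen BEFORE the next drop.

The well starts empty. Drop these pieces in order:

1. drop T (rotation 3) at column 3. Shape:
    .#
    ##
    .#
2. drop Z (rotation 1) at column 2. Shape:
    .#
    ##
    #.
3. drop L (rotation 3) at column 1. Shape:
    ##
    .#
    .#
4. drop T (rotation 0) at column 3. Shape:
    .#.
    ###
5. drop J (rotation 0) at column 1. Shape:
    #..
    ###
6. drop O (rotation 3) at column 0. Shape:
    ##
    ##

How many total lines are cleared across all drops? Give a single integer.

Answer: 0

Derivation:
Drop 1: T rot3 at col 3 lands with bottom-row=0; cleared 0 line(s) (total 0); column heights now [0 0 0 2 3 0], max=3
Drop 2: Z rot1 at col 2 lands with bottom-row=1; cleared 0 line(s) (total 0); column heights now [0 0 3 4 3 0], max=4
Drop 3: L rot3 at col 1 lands with bottom-row=3; cleared 0 line(s) (total 0); column heights now [0 6 6 4 3 0], max=6
Drop 4: T rot0 at col 3 lands with bottom-row=4; cleared 0 line(s) (total 0); column heights now [0 6 6 5 6 5], max=6
Drop 5: J rot0 at col 1 lands with bottom-row=6; cleared 0 line(s) (total 0); column heights now [0 8 7 7 6 5], max=8
Drop 6: O rot3 at col 0 lands with bottom-row=8; cleared 0 line(s) (total 0); column heights now [10 10 7 7 6 5], max=10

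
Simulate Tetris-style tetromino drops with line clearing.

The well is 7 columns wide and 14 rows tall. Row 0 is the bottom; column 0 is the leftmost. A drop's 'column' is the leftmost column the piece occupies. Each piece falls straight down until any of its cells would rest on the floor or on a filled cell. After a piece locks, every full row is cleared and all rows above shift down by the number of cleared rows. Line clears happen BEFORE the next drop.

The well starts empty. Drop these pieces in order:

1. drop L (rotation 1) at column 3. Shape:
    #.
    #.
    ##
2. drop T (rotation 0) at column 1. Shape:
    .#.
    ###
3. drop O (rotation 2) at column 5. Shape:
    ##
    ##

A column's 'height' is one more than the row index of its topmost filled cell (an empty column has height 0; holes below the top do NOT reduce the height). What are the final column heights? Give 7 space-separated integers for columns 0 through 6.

Answer: 0 4 5 4 1 2 2

Derivation:
Drop 1: L rot1 at col 3 lands with bottom-row=0; cleared 0 line(s) (total 0); column heights now [0 0 0 3 1 0 0], max=3
Drop 2: T rot0 at col 1 lands with bottom-row=3; cleared 0 line(s) (total 0); column heights now [0 4 5 4 1 0 0], max=5
Drop 3: O rot2 at col 5 lands with bottom-row=0; cleared 0 line(s) (total 0); column heights now [0 4 5 4 1 2 2], max=5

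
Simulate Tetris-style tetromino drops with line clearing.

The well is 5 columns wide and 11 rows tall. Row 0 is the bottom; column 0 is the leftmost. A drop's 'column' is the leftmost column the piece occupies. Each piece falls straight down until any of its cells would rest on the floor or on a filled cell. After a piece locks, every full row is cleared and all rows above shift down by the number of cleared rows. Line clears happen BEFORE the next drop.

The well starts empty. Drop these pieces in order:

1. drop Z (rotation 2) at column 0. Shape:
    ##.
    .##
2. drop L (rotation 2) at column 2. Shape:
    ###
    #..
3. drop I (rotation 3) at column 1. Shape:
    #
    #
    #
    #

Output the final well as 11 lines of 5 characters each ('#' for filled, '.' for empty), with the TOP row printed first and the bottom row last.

Answer: .....
.....
.....
.....
.....
.#...
.#...
.#...
.####
###..
.##..

Derivation:
Drop 1: Z rot2 at col 0 lands with bottom-row=0; cleared 0 line(s) (total 0); column heights now [2 2 1 0 0], max=2
Drop 2: L rot2 at col 2 lands with bottom-row=1; cleared 0 line(s) (total 0); column heights now [2 2 3 3 3], max=3
Drop 3: I rot3 at col 1 lands with bottom-row=2; cleared 0 line(s) (total 0); column heights now [2 6 3 3 3], max=6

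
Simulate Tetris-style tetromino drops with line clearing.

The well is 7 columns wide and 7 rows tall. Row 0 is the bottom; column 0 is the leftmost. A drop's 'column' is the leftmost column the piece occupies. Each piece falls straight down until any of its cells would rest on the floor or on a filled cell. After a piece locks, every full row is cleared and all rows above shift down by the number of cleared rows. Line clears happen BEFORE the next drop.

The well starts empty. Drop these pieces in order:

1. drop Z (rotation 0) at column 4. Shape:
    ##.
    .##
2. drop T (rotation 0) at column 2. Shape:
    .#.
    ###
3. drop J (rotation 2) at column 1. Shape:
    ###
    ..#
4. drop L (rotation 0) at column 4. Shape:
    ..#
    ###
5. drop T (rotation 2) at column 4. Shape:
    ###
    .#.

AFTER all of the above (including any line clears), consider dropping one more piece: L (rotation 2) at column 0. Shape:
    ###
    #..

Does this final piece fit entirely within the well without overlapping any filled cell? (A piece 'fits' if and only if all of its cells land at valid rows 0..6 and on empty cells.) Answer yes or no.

Drop 1: Z rot0 at col 4 lands with bottom-row=0; cleared 0 line(s) (total 0); column heights now [0 0 0 0 2 2 1], max=2
Drop 2: T rot0 at col 2 lands with bottom-row=2; cleared 0 line(s) (total 0); column heights now [0 0 3 4 3 2 1], max=4
Drop 3: J rot2 at col 1 lands with bottom-row=4; cleared 0 line(s) (total 0); column heights now [0 6 6 6 3 2 1], max=6
Drop 4: L rot0 at col 4 lands with bottom-row=3; cleared 0 line(s) (total 0); column heights now [0 6 6 6 4 4 5], max=6
Drop 5: T rot2 at col 4 lands with bottom-row=4; cleared 0 line(s) (total 0); column heights now [0 6 6 6 6 6 6], max=6
Test piece L rot2 at col 0 (width 3): heights before test = [0 6 6 6 6 6 6]; fits = True

Answer: yes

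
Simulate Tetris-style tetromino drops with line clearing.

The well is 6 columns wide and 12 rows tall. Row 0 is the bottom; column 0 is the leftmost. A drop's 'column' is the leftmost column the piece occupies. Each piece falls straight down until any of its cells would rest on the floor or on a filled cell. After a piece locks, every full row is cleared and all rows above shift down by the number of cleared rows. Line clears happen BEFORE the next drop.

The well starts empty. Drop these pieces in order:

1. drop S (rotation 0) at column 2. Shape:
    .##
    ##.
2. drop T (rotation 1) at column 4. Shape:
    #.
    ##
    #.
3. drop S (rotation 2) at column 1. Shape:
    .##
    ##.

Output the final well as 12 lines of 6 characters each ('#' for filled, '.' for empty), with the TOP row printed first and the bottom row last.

Answer: ......
......
......
......
......
......
......
....#.
....##
..###.
.####.
..##..

Derivation:
Drop 1: S rot0 at col 2 lands with bottom-row=0; cleared 0 line(s) (total 0); column heights now [0 0 1 2 2 0], max=2
Drop 2: T rot1 at col 4 lands with bottom-row=2; cleared 0 line(s) (total 0); column heights now [0 0 1 2 5 4], max=5
Drop 3: S rot2 at col 1 lands with bottom-row=1; cleared 0 line(s) (total 0); column heights now [0 2 3 3 5 4], max=5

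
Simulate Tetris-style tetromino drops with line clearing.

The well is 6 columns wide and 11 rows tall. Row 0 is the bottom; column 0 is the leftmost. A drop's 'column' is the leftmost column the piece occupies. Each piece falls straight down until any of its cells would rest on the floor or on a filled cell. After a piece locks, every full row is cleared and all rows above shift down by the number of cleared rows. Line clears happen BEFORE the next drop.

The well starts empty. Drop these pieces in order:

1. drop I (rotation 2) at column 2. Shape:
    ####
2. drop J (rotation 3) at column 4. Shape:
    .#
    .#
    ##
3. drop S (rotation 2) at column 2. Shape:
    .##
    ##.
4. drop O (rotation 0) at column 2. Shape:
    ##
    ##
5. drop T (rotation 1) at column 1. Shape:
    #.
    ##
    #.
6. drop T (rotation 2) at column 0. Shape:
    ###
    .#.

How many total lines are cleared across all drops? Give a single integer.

Drop 1: I rot2 at col 2 lands with bottom-row=0; cleared 0 line(s) (total 0); column heights now [0 0 1 1 1 1], max=1
Drop 2: J rot3 at col 4 lands with bottom-row=1; cleared 0 line(s) (total 0); column heights now [0 0 1 1 2 4], max=4
Drop 3: S rot2 at col 2 lands with bottom-row=1; cleared 0 line(s) (total 0); column heights now [0 0 2 3 3 4], max=4
Drop 4: O rot0 at col 2 lands with bottom-row=3; cleared 0 line(s) (total 0); column heights now [0 0 5 5 3 4], max=5
Drop 5: T rot1 at col 1 lands with bottom-row=4; cleared 0 line(s) (total 0); column heights now [0 7 6 5 3 4], max=7
Drop 6: T rot2 at col 0 lands with bottom-row=7; cleared 0 line(s) (total 0); column heights now [9 9 9 5 3 4], max=9

Answer: 0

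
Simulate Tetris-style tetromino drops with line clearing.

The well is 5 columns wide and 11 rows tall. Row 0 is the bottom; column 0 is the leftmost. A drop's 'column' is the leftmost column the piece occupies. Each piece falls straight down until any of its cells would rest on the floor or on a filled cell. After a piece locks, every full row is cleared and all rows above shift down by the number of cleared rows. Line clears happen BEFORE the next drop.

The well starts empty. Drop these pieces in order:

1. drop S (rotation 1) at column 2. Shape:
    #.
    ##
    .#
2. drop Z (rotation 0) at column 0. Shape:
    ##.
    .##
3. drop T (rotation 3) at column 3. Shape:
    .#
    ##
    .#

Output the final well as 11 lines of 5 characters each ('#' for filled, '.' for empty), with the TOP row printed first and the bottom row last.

Answer: .....
.....
.....
.....
.....
.....
##...
.##.#
..###
..###
...#.

Derivation:
Drop 1: S rot1 at col 2 lands with bottom-row=0; cleared 0 line(s) (total 0); column heights now [0 0 3 2 0], max=3
Drop 2: Z rot0 at col 0 lands with bottom-row=3; cleared 0 line(s) (total 0); column heights now [5 5 4 2 0], max=5
Drop 3: T rot3 at col 3 lands with bottom-row=1; cleared 0 line(s) (total 0); column heights now [5 5 4 3 4], max=5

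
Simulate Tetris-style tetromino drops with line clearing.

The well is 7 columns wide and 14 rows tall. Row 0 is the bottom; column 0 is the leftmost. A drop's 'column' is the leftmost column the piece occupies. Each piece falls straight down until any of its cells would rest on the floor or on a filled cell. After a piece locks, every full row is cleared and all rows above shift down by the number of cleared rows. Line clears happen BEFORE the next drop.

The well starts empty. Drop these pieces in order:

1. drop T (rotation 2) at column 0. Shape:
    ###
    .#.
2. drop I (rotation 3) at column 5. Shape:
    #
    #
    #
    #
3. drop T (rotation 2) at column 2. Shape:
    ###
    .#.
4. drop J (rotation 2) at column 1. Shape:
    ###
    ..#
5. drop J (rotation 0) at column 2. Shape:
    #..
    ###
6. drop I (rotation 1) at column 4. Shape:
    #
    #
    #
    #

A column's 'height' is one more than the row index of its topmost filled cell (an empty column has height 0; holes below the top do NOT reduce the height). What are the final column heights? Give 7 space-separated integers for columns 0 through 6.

Answer: 2 5 7 6 10 4 0

Derivation:
Drop 1: T rot2 at col 0 lands with bottom-row=0; cleared 0 line(s) (total 0); column heights now [2 2 2 0 0 0 0], max=2
Drop 2: I rot3 at col 5 lands with bottom-row=0; cleared 0 line(s) (total 0); column heights now [2 2 2 0 0 4 0], max=4
Drop 3: T rot2 at col 2 lands with bottom-row=1; cleared 0 line(s) (total 0); column heights now [2 2 3 3 3 4 0], max=4
Drop 4: J rot2 at col 1 lands with bottom-row=3; cleared 0 line(s) (total 0); column heights now [2 5 5 5 3 4 0], max=5
Drop 5: J rot0 at col 2 lands with bottom-row=5; cleared 0 line(s) (total 0); column heights now [2 5 7 6 6 4 0], max=7
Drop 6: I rot1 at col 4 lands with bottom-row=6; cleared 0 line(s) (total 0); column heights now [2 5 7 6 10 4 0], max=10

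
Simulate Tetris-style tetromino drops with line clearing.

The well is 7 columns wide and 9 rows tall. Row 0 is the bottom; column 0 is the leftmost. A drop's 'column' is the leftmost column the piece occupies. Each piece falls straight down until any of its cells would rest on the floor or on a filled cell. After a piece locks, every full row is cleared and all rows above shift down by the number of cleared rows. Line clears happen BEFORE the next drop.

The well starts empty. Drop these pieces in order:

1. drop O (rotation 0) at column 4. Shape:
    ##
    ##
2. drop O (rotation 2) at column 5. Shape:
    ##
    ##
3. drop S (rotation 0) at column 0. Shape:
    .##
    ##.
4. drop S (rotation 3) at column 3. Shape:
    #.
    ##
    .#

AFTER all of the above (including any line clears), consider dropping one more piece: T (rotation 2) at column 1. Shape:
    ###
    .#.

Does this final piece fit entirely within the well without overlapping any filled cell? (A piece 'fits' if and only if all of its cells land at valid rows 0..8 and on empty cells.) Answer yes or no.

Answer: yes

Derivation:
Drop 1: O rot0 at col 4 lands with bottom-row=0; cleared 0 line(s) (total 0); column heights now [0 0 0 0 2 2 0], max=2
Drop 2: O rot2 at col 5 lands with bottom-row=2; cleared 0 line(s) (total 0); column heights now [0 0 0 0 2 4 4], max=4
Drop 3: S rot0 at col 0 lands with bottom-row=0; cleared 0 line(s) (total 0); column heights now [1 2 2 0 2 4 4], max=4
Drop 4: S rot3 at col 3 lands with bottom-row=2; cleared 0 line(s) (total 0); column heights now [1 2 2 5 4 4 4], max=5
Test piece T rot2 at col 1 (width 3): heights before test = [1 2 2 5 4 4 4]; fits = True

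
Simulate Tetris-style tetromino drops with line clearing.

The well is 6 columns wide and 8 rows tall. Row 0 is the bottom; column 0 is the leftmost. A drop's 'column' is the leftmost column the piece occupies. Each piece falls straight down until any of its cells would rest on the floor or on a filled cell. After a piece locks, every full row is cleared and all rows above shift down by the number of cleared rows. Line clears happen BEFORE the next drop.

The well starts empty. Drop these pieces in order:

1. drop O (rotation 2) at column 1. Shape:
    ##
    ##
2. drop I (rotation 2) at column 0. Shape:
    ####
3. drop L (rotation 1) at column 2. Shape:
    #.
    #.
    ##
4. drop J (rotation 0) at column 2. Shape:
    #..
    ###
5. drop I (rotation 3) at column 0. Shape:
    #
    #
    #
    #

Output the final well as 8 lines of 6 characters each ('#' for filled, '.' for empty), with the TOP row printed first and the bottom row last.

Answer: ..#...
#.###.
#.#...
#.#...
#.##..
####..
.##...
.##...

Derivation:
Drop 1: O rot2 at col 1 lands with bottom-row=0; cleared 0 line(s) (total 0); column heights now [0 2 2 0 0 0], max=2
Drop 2: I rot2 at col 0 lands with bottom-row=2; cleared 0 line(s) (total 0); column heights now [3 3 3 3 0 0], max=3
Drop 3: L rot1 at col 2 lands with bottom-row=3; cleared 0 line(s) (total 0); column heights now [3 3 6 4 0 0], max=6
Drop 4: J rot0 at col 2 lands with bottom-row=6; cleared 0 line(s) (total 0); column heights now [3 3 8 7 7 0], max=8
Drop 5: I rot3 at col 0 lands with bottom-row=3; cleared 0 line(s) (total 0); column heights now [7 3 8 7 7 0], max=8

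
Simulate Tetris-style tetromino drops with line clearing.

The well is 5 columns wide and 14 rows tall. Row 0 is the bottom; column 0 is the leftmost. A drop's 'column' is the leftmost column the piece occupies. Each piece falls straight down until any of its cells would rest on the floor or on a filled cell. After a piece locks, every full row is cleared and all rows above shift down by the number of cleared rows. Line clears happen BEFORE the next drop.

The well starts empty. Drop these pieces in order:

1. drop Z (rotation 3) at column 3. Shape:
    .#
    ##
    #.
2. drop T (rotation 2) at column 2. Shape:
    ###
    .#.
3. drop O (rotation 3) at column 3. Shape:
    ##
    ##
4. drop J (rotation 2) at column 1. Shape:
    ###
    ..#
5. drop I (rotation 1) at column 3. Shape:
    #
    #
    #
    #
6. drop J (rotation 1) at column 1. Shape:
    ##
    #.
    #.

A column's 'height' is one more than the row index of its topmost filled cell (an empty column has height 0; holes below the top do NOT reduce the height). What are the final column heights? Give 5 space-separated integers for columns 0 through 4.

Answer: 0 11 11 12 6

Derivation:
Drop 1: Z rot3 at col 3 lands with bottom-row=0; cleared 0 line(s) (total 0); column heights now [0 0 0 2 3], max=3
Drop 2: T rot2 at col 2 lands with bottom-row=2; cleared 0 line(s) (total 0); column heights now [0 0 4 4 4], max=4
Drop 3: O rot3 at col 3 lands with bottom-row=4; cleared 0 line(s) (total 0); column heights now [0 0 4 6 6], max=6
Drop 4: J rot2 at col 1 lands with bottom-row=6; cleared 0 line(s) (total 0); column heights now [0 8 8 8 6], max=8
Drop 5: I rot1 at col 3 lands with bottom-row=8; cleared 0 line(s) (total 0); column heights now [0 8 8 12 6], max=12
Drop 6: J rot1 at col 1 lands with bottom-row=8; cleared 0 line(s) (total 0); column heights now [0 11 11 12 6], max=12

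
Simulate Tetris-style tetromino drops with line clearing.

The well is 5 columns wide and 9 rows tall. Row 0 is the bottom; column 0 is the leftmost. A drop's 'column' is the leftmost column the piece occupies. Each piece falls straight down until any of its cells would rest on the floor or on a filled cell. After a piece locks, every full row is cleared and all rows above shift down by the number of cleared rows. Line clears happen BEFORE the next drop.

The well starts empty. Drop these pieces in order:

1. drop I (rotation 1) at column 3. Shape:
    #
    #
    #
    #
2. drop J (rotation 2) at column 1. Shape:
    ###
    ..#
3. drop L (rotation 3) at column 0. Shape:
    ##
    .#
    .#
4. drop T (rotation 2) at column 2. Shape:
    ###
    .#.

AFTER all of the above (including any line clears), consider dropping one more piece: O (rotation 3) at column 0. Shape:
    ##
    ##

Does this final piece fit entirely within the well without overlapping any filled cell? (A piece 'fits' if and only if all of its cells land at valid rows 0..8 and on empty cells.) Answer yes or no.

Drop 1: I rot1 at col 3 lands with bottom-row=0; cleared 0 line(s) (total 0); column heights now [0 0 0 4 0], max=4
Drop 2: J rot2 at col 1 lands with bottom-row=4; cleared 0 line(s) (total 0); column heights now [0 6 6 6 0], max=6
Drop 3: L rot3 at col 0 lands with bottom-row=6; cleared 0 line(s) (total 0); column heights now [9 9 6 6 0], max=9
Drop 4: T rot2 at col 2 lands with bottom-row=6; cleared 0 line(s) (total 0); column heights now [9 9 8 8 8], max=9
Test piece O rot3 at col 0 (width 2): heights before test = [9 9 8 8 8]; fits = False

Answer: no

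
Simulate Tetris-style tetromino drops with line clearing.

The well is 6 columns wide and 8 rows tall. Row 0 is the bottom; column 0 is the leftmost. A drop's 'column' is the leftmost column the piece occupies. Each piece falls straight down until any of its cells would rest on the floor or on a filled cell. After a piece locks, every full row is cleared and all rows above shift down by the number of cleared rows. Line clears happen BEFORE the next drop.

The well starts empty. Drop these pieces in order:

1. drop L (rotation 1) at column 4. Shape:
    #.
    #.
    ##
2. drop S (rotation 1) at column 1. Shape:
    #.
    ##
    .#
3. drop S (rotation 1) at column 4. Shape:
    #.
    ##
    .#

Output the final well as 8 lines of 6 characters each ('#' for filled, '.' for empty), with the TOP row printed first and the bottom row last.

Drop 1: L rot1 at col 4 lands with bottom-row=0; cleared 0 line(s) (total 0); column heights now [0 0 0 0 3 1], max=3
Drop 2: S rot1 at col 1 lands with bottom-row=0; cleared 0 line(s) (total 0); column heights now [0 3 2 0 3 1], max=3
Drop 3: S rot1 at col 4 lands with bottom-row=2; cleared 0 line(s) (total 0); column heights now [0 3 2 0 5 4], max=5

Answer: ......
......
......
....#.
....##
.#..##
.##.#.
..#.##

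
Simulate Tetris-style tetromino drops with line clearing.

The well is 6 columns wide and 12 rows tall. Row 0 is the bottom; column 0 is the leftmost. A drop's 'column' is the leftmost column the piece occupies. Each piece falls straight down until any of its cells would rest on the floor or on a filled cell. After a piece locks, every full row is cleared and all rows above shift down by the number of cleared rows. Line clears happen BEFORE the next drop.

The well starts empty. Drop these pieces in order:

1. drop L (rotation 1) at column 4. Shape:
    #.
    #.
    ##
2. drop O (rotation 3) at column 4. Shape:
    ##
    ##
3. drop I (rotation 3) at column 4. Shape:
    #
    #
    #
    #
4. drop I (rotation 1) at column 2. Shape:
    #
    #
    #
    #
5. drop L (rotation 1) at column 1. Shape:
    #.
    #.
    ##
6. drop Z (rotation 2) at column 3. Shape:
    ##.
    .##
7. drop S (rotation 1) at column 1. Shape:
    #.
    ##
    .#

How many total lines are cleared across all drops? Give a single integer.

Answer: 0

Derivation:
Drop 1: L rot1 at col 4 lands with bottom-row=0; cleared 0 line(s) (total 0); column heights now [0 0 0 0 3 1], max=3
Drop 2: O rot3 at col 4 lands with bottom-row=3; cleared 0 line(s) (total 0); column heights now [0 0 0 0 5 5], max=5
Drop 3: I rot3 at col 4 lands with bottom-row=5; cleared 0 line(s) (total 0); column heights now [0 0 0 0 9 5], max=9
Drop 4: I rot1 at col 2 lands with bottom-row=0; cleared 0 line(s) (total 0); column heights now [0 0 4 0 9 5], max=9
Drop 5: L rot1 at col 1 lands with bottom-row=4; cleared 0 line(s) (total 0); column heights now [0 7 5 0 9 5], max=9
Drop 6: Z rot2 at col 3 lands with bottom-row=9; cleared 0 line(s) (total 0); column heights now [0 7 5 11 11 10], max=11
Drop 7: S rot1 at col 1 lands with bottom-row=6; cleared 0 line(s) (total 0); column heights now [0 9 8 11 11 10], max=11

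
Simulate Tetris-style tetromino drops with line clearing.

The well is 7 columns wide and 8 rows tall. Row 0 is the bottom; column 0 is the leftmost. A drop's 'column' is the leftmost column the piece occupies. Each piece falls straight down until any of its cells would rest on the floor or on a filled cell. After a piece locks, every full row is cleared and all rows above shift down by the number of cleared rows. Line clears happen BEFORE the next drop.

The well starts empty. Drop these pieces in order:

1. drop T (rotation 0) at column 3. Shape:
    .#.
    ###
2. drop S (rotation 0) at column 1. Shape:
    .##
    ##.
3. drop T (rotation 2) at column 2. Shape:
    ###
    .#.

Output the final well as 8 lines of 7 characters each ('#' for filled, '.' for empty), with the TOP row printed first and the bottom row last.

Answer: .......
.......
.......
.......
..###..
...#...
..###..
.#####.

Derivation:
Drop 1: T rot0 at col 3 lands with bottom-row=0; cleared 0 line(s) (total 0); column heights now [0 0 0 1 2 1 0], max=2
Drop 2: S rot0 at col 1 lands with bottom-row=0; cleared 0 line(s) (total 0); column heights now [0 1 2 2 2 1 0], max=2
Drop 3: T rot2 at col 2 lands with bottom-row=2; cleared 0 line(s) (total 0); column heights now [0 1 4 4 4 1 0], max=4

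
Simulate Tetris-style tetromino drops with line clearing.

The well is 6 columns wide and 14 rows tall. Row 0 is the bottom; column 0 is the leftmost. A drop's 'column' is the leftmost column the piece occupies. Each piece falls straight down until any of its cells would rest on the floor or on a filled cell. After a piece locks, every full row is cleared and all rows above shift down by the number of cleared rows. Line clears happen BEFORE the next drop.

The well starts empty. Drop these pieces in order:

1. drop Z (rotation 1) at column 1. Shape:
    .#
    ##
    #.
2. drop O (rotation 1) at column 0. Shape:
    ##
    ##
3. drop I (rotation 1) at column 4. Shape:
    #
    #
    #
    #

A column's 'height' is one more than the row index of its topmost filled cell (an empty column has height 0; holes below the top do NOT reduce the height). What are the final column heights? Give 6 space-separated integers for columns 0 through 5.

Drop 1: Z rot1 at col 1 lands with bottom-row=0; cleared 0 line(s) (total 0); column heights now [0 2 3 0 0 0], max=3
Drop 2: O rot1 at col 0 lands with bottom-row=2; cleared 0 line(s) (total 0); column heights now [4 4 3 0 0 0], max=4
Drop 3: I rot1 at col 4 lands with bottom-row=0; cleared 0 line(s) (total 0); column heights now [4 4 3 0 4 0], max=4

Answer: 4 4 3 0 4 0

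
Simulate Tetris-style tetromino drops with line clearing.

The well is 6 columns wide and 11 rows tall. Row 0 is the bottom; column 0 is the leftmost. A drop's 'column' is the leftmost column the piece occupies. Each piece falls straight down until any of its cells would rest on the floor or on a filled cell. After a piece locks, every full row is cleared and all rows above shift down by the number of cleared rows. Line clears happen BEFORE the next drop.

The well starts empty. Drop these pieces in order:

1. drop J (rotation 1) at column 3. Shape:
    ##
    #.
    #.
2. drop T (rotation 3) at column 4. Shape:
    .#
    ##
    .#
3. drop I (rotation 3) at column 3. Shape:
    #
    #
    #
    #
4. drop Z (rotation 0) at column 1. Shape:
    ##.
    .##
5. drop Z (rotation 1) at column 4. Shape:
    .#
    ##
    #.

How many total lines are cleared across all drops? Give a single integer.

Drop 1: J rot1 at col 3 lands with bottom-row=0; cleared 0 line(s) (total 0); column heights now [0 0 0 3 3 0], max=3
Drop 2: T rot3 at col 4 lands with bottom-row=2; cleared 0 line(s) (total 0); column heights now [0 0 0 3 4 5], max=5
Drop 3: I rot3 at col 3 lands with bottom-row=3; cleared 0 line(s) (total 0); column heights now [0 0 0 7 4 5], max=7
Drop 4: Z rot0 at col 1 lands with bottom-row=7; cleared 0 line(s) (total 0); column heights now [0 9 9 8 4 5], max=9
Drop 5: Z rot1 at col 4 lands with bottom-row=4; cleared 0 line(s) (total 0); column heights now [0 9 9 8 6 7], max=9

Answer: 0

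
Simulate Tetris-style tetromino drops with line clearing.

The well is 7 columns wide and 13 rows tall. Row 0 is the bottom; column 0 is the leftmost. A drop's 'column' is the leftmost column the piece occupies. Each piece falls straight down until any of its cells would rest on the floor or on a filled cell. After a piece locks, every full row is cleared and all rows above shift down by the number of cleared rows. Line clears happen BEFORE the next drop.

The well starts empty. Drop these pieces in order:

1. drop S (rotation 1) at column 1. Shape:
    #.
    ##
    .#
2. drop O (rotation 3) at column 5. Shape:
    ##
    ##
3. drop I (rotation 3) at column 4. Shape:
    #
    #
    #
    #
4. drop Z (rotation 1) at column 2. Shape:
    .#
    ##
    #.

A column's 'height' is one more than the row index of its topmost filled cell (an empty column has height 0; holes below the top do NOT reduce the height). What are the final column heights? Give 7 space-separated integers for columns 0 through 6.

Drop 1: S rot1 at col 1 lands with bottom-row=0; cleared 0 line(s) (total 0); column heights now [0 3 2 0 0 0 0], max=3
Drop 2: O rot3 at col 5 lands with bottom-row=0; cleared 0 line(s) (total 0); column heights now [0 3 2 0 0 2 2], max=3
Drop 3: I rot3 at col 4 lands with bottom-row=0; cleared 0 line(s) (total 0); column heights now [0 3 2 0 4 2 2], max=4
Drop 4: Z rot1 at col 2 lands with bottom-row=2; cleared 0 line(s) (total 0); column heights now [0 3 4 5 4 2 2], max=5

Answer: 0 3 4 5 4 2 2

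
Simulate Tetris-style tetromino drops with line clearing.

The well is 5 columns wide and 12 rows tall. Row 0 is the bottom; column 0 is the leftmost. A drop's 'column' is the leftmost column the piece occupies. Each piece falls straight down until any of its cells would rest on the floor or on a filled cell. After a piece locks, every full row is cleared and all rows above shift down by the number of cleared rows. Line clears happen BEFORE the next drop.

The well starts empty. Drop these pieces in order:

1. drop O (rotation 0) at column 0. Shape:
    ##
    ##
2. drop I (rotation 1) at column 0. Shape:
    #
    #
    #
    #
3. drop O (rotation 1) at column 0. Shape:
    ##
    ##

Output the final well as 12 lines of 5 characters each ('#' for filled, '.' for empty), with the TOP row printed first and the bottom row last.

Drop 1: O rot0 at col 0 lands with bottom-row=0; cleared 0 line(s) (total 0); column heights now [2 2 0 0 0], max=2
Drop 2: I rot1 at col 0 lands with bottom-row=2; cleared 0 line(s) (total 0); column heights now [6 2 0 0 0], max=6
Drop 3: O rot1 at col 0 lands with bottom-row=6; cleared 0 line(s) (total 0); column heights now [8 8 0 0 0], max=8

Answer: .....
.....
.....
.....
##...
##...
#....
#....
#....
#....
##...
##...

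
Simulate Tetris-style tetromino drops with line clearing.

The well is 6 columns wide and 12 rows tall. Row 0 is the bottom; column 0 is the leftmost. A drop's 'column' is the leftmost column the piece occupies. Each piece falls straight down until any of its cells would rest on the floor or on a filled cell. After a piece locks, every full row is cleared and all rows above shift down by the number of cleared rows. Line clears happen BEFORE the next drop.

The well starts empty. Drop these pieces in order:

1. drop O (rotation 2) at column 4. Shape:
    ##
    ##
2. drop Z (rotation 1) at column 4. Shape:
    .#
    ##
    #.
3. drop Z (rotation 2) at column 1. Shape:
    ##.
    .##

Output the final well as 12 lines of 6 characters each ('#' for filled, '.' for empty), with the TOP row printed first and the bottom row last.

Drop 1: O rot2 at col 4 lands with bottom-row=0; cleared 0 line(s) (total 0); column heights now [0 0 0 0 2 2], max=2
Drop 2: Z rot1 at col 4 lands with bottom-row=2; cleared 0 line(s) (total 0); column heights now [0 0 0 0 4 5], max=5
Drop 3: Z rot2 at col 1 lands with bottom-row=0; cleared 0 line(s) (total 0); column heights now [0 2 2 1 4 5], max=5

Answer: ......
......
......
......
......
......
......
.....#
....##
....#.
.##.##
..####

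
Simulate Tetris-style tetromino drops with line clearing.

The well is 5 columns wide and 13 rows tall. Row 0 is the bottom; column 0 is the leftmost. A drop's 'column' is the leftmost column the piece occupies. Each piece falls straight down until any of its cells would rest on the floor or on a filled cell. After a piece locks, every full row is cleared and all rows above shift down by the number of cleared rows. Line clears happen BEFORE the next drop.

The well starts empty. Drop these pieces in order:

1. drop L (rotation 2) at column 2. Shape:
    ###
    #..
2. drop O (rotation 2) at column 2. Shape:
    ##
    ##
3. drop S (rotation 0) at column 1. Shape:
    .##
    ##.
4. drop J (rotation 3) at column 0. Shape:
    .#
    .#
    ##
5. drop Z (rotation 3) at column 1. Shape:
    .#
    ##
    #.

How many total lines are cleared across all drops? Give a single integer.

Drop 1: L rot2 at col 2 lands with bottom-row=0; cleared 0 line(s) (total 0); column heights now [0 0 2 2 2], max=2
Drop 2: O rot2 at col 2 lands with bottom-row=2; cleared 0 line(s) (total 0); column heights now [0 0 4 4 2], max=4
Drop 3: S rot0 at col 1 lands with bottom-row=4; cleared 0 line(s) (total 0); column heights now [0 5 6 6 2], max=6
Drop 4: J rot3 at col 0 lands with bottom-row=5; cleared 0 line(s) (total 0); column heights now [6 8 6 6 2], max=8
Drop 5: Z rot3 at col 1 lands with bottom-row=8; cleared 0 line(s) (total 0); column heights now [6 10 11 6 2], max=11

Answer: 0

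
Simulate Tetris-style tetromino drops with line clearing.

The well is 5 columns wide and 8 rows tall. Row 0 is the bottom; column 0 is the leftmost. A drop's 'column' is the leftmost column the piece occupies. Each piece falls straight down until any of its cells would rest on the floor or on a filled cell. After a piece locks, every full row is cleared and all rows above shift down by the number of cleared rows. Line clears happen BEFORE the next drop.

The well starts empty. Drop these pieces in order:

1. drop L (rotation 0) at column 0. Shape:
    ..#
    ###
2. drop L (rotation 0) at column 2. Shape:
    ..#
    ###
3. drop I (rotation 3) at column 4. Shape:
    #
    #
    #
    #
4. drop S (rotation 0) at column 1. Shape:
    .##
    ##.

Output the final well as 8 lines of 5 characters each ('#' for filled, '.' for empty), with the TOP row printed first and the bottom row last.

Answer: ....#
....#
....#
..###
.##.#
..###
..#..
###..

Derivation:
Drop 1: L rot0 at col 0 lands with bottom-row=0; cleared 0 line(s) (total 0); column heights now [1 1 2 0 0], max=2
Drop 2: L rot0 at col 2 lands with bottom-row=2; cleared 0 line(s) (total 0); column heights now [1 1 3 3 4], max=4
Drop 3: I rot3 at col 4 lands with bottom-row=4; cleared 0 line(s) (total 0); column heights now [1 1 3 3 8], max=8
Drop 4: S rot0 at col 1 lands with bottom-row=3; cleared 0 line(s) (total 0); column heights now [1 4 5 5 8], max=8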